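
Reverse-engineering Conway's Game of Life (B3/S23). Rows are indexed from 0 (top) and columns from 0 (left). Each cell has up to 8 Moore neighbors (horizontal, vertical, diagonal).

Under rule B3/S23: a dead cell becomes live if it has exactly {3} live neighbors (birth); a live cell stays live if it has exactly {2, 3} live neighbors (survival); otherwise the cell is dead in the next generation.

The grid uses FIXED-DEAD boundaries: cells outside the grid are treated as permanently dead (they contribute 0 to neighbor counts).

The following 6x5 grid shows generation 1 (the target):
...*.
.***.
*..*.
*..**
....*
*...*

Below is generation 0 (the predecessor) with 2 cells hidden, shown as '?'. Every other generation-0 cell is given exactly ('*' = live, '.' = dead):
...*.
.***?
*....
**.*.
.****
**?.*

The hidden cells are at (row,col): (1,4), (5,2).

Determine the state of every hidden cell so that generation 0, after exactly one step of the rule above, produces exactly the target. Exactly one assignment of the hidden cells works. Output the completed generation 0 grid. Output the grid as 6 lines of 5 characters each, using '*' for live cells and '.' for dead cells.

Hidden generation-0 cells (in order): (1,4), (5,2).
A hidden cell only influences target cells in its own 3x3 neighborhood. Try each of the 2^2 = 4 assignments, step the completed generation 0 forward once under B3/S23, and compare with the target:
  (1,4)=. (5,2)=. -> step gives (5,1)='*' but target has '.' -> reject
  (1,4)=. (5,2)=* -> step reproduces the target at every cell -> ACCEPT
  (1,4)=* (5,2)=. -> step gives (0,4)='*' but target has '.' -> reject
  (1,4)=* (5,2)=* -> step gives (0,4)='*' but target has '.' -> reject
Unique solution: (1,4)=dead, (5,2)=live.
Check: live-neighbor counts of every cell in the completed generation 0:
12422
22322
35532
34533
56653
24452
Applying B3/S23 to generation 0 with these counts gives:
...*.
.***.
*..*.
*..**
....*
*...*
which matches the target exactly.

Answer: ...*.
.***.
*....
**.*.
.****
***.*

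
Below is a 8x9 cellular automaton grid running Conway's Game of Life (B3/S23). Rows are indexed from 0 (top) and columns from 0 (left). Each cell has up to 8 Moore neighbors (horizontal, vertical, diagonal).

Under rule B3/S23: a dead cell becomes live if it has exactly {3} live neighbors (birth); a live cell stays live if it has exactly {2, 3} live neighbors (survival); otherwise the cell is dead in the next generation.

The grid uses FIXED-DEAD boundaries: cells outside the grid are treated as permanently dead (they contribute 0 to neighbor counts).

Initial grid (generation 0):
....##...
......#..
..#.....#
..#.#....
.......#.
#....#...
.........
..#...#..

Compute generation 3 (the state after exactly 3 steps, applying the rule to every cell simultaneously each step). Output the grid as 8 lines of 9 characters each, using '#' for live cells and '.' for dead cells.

Answer: .........
.........
.........
.........
.........
.........
.........
.........

Derivation:
Simulating step by step:
Generation 0 (given above): 12 live cells
Generation 1: 4 live cells
.....#...
.....#...
...#.....
...#.....
.........
.........
.........
.........
Generation 2: 2 live cells
.........
....#....
....#....
.........
.........
.........
.........
.........
Generation 3: 0 live cells
(generation 3 grid is the final answer)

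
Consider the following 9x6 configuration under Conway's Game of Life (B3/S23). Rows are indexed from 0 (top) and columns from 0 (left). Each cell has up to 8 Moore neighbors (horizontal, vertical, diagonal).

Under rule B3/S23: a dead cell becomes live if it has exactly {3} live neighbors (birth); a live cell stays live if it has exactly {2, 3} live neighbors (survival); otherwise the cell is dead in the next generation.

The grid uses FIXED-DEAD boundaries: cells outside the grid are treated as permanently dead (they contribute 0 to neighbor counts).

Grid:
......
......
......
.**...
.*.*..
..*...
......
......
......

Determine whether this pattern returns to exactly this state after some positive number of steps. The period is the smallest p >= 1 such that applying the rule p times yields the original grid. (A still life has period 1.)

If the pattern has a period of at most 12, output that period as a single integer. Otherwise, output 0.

Answer: 1

Derivation:
Simulating and comparing each generation to the original:
Gen 0 (original, given above): 5 live cells
Gen 1: 5 live cells, MATCHES original -> period = 1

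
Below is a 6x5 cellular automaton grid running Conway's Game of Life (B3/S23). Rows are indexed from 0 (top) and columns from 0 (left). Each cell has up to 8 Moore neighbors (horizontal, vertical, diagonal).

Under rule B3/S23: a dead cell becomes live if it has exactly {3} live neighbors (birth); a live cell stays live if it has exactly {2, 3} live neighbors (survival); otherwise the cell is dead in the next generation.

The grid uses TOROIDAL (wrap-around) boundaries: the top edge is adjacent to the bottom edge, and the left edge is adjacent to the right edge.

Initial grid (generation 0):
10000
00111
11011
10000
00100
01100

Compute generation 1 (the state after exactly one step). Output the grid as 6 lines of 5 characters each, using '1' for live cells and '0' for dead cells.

Simulating step by step:
Generation 0 (given above): 12 live cells
Generation 1: 10 live cells
(generation 1 grid is the final answer)

Answer: 10001
00100
01000
10110
00100
01100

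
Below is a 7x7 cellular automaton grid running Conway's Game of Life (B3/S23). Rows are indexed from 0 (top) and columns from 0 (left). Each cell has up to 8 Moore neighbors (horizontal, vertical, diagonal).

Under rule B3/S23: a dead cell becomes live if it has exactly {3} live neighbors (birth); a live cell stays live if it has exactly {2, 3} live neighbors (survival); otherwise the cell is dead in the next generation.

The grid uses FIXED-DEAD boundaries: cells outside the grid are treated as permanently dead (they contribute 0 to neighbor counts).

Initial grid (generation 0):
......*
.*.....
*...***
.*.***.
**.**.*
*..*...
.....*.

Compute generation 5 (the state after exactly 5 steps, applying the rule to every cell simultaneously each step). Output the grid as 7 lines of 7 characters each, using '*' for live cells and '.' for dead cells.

Simulating step by step:
Generation 0 (given above): 18 live cells
Generation 1: 14 live cells
.......
......*
****..*
.*.....
**.....
****.*.
.......
Generation 2: 9 live cells
.......
.**....
***....
.......
.......
*.*....
.**....
Generation 3: 8 live cells
.......
*.*....
*.*....
.*.....
.......
..*....
.**....
Generation 4: 7 live cells
.......
.......
*.*....
.*.....
.......
.**....
.**....
Generation 5: 8 live cells
(generation 5 grid is the final answer)

Answer: .......
.......
.*.....
.*.....
.**....
.**....
.**....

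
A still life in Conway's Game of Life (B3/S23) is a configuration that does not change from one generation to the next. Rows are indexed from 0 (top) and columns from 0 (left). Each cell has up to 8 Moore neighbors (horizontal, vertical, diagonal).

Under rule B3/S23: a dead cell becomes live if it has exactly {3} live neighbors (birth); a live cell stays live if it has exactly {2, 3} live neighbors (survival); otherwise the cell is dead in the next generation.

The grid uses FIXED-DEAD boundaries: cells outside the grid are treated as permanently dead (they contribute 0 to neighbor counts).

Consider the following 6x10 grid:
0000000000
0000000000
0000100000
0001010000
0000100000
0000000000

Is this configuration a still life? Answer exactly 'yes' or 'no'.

Compute generation 1 and compare to generation 0 (given above):
Generation 1:
0000000000
0000000000
0000100000
0001010000
0000100000
0000000000
The grids are IDENTICAL -> still life.

Answer: yes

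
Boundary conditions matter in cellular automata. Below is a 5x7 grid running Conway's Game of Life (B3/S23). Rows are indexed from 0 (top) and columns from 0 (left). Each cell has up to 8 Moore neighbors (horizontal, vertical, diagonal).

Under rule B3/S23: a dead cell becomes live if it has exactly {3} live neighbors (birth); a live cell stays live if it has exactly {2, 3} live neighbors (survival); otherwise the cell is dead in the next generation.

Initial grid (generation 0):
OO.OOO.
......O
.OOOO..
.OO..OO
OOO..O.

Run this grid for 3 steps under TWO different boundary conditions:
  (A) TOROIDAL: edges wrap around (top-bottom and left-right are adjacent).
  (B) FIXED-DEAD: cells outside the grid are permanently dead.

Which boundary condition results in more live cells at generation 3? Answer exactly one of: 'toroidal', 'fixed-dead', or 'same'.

Under TOROIDAL boundary, generation 3:
O....O.
O..OO.O
.O.OO..
O...O..
O......
Population = 12

Under FIXED-DEAD boundary, generation 3:
.......
.......
....O..
..OOO.O
..O....
Population = 6

Comparison: toroidal=12, fixed-dead=6 -> toroidal

Answer: toroidal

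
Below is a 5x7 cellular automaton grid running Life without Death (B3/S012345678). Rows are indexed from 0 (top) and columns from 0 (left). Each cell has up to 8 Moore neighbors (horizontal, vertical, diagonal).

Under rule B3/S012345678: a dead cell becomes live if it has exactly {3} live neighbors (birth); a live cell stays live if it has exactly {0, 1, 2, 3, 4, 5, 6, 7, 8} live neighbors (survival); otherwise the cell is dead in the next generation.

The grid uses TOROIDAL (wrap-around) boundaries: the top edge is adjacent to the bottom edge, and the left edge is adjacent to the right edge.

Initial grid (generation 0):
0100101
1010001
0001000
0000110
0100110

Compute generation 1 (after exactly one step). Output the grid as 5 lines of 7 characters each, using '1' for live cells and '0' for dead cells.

Answer: 0111101
1111011
0001111
0001110
1101111

Derivation:
Simulating step by step:
Generation 0 (given above): 12 live cells
Generation 1: 24 live cells
(generation 1 grid is the final answer)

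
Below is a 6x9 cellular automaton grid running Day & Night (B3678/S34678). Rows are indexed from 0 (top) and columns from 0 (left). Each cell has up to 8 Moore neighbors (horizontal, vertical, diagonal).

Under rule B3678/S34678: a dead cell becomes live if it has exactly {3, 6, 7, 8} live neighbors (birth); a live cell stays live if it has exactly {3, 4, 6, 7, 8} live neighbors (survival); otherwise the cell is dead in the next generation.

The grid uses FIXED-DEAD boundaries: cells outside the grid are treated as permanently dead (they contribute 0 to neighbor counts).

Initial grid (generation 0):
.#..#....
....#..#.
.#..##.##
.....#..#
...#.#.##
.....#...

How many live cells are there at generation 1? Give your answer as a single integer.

Answer: 12

Derivation:
Simulating step by step:
Generation 0 (given above): 16 live cells
Generation 1: 12 live cells
.........
...##.#.#
....##.##
.....#..#
.........
....#.#..
Population at generation 1: 12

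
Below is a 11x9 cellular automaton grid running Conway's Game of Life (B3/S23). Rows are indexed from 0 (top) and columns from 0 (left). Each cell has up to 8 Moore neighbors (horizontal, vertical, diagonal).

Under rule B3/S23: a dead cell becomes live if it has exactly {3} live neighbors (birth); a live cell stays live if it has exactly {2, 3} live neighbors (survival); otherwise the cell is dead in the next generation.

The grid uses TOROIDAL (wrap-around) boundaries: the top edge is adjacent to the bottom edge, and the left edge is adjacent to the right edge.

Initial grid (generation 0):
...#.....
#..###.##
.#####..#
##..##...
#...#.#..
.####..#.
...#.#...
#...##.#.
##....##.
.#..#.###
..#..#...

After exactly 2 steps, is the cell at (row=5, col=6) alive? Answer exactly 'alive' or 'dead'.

Simulating step by step:
Generation 0 (given above): 42 live cells
Generation 1: 39 live cells
..##.##.#
##...####
.......#.
......#.#
#.....#.#
.##...#..
.#...#..#
##..##.#.
.#..#....
.##.....#
..######.
Generation 2: 39 live cells
.........
###.##...
.....#...
#.....#.#
##...##.#
.##..##.#
....##.##
.##.###.#
...###..#
##....##.
#.......#

Cell (5,6) at generation 2: 1 -> alive

Answer: alive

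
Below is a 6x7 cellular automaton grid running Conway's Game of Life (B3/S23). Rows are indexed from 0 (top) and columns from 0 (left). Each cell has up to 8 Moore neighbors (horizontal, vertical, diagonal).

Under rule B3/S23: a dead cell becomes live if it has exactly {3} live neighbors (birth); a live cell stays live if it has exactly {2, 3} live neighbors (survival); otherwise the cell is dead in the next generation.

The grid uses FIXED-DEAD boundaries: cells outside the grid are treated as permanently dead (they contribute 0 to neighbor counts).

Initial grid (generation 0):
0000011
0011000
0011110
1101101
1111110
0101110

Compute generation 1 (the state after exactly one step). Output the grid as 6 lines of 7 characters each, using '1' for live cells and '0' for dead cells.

Simulating step by step:
Generation 0 (given above): 23 live cells
Generation 1: 9 live cells
(generation 1 grid is the final answer)

Answer: 0000000
0010001
0000010
1000001
0000001
1100010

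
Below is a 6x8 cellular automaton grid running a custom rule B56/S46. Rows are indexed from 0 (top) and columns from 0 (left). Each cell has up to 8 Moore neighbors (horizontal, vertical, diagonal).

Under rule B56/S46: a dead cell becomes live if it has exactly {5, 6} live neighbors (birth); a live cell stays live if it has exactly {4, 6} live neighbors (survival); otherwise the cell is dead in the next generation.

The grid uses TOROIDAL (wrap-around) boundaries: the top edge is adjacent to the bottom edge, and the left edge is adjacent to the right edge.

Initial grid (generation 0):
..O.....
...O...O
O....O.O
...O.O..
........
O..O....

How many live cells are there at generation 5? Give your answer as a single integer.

Simulating step by step:
Generation 0 (given above): 10 live cells
Generation 1: 0 live cells
........
........
........
........
........
........
Generation 2: 0 live cells
........
........
........
........
........
........
Generation 3: 0 live cells
........
........
........
........
........
........
Generation 4: 0 live cells
........
........
........
........
........
........
Generation 5: 0 live cells
........
........
........
........
........
........
Population at generation 5: 0

Answer: 0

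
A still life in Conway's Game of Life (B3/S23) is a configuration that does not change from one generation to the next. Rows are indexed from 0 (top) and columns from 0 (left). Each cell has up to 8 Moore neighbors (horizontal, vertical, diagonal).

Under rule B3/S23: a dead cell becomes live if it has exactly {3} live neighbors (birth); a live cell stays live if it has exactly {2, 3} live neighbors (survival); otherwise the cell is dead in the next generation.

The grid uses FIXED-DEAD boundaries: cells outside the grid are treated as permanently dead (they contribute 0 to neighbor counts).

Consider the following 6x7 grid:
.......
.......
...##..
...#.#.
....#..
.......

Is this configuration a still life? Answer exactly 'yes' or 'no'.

Answer: yes

Derivation:
Compute generation 1 and compare to generation 0 (given above):
Generation 1:
.......
.......
...##..
...#.#.
....#..
.......
The grids are IDENTICAL -> still life.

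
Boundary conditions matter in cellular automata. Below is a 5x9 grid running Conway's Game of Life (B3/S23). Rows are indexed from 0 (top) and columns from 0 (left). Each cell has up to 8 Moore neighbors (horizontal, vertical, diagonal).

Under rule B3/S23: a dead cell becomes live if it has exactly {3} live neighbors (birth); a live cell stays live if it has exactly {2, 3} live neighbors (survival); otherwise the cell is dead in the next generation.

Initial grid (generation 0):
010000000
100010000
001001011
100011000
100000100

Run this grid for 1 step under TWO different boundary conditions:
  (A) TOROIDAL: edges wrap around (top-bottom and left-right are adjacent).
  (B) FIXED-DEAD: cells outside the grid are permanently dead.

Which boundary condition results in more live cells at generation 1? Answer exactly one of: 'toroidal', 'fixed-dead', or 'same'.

Answer: toroidal

Derivation:
Under TOROIDAL boundary, generation 1:
110000000
110000001
110101101
110011010
110001000
Population = 19

Under FIXED-DEAD boundary, generation 1:
000000000
010000000
010101100
010011010
000001000
Population = 10

Comparison: toroidal=19, fixed-dead=10 -> toroidal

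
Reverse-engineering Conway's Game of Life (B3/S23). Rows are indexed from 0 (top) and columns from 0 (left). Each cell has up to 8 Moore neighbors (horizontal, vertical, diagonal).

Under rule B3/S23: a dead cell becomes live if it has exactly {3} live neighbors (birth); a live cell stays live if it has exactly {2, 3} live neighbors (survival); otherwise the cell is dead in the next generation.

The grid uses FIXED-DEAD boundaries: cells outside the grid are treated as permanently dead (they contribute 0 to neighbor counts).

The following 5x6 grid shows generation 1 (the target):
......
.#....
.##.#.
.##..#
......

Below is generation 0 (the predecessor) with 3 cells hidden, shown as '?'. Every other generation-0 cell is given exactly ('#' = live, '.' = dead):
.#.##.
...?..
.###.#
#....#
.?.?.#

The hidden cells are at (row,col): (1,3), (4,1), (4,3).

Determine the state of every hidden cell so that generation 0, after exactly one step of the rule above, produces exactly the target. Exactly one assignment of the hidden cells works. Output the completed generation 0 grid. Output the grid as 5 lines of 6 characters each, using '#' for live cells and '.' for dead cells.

Answer: .#.##.
......
.###.#
#....#
.....#

Derivation:
Hidden generation-0 cells (in order): (1,3), (4,1), (4,3).
A hidden cell only influences target cells in its own 3x3 neighborhood. Try each of the 2^3 = 8 assignments, step the completed generation 0 forward once under B3/S23, and compare with the target:
  (1,3)=. (4,1)=. (4,3)=. -> step reproduces the target at every cell -> ACCEPT
  (1,3)=. (4,1)=. (4,3)=# -> step gives (3,2)='.' but target has '#' -> reject
  (1,3)=. (4,1)=# (4,3)=. -> step gives (3,0)='#' but target has '.' -> reject
  (1,3)=. (4,1)=# (4,3)=# -> step gives (3,0)='#' but target has '.' -> reject
  (1,3)=# (4,1)=. (4,3)=. -> step gives (0,2)='#' but target has '.' -> reject
  (1,3)=# (4,1)=. (4,3)=# -> step gives (0,2)='#' but target has '.' -> reject
  (1,3)=# (4,1)=# (4,3)=. -> step gives (0,2)='#' but target has '.' -> reject
  (1,3)=# (4,1)=# (4,3)=# -> step gives (0,2)='#' but target has '.' -> reject
Unique solution: (1,3)=dead, (4,1)=dead, (4,3)=dead.
Check: live-neighbor counts of every cell in the completed generation 0:
102111
235442
222131
133242
110021
Applying B3/S23 to generation 0 with these counts gives:
......
.#....
.##.#.
.##..#
......
which matches the target exactly.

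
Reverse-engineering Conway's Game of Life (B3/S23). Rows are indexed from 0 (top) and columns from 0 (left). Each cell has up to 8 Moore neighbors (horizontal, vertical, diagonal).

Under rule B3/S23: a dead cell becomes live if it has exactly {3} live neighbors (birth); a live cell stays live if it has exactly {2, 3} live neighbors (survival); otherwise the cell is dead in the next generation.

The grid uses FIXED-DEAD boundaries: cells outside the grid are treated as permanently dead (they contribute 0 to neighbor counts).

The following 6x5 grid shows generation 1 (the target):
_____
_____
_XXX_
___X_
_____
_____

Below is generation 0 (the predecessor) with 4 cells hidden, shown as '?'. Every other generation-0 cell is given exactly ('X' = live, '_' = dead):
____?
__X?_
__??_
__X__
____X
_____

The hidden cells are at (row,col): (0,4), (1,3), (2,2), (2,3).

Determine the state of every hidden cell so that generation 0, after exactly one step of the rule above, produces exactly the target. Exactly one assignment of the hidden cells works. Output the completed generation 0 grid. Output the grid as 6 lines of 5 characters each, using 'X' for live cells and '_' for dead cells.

Answer: _____
__X__
__X__
__X__
____X
_____

Derivation:
Hidden generation-0 cells (in order): (0,4), (1,3), (2,2), (2,3).
A hidden cell only influences target cells in its own 3x3 neighborhood. Try each of the 2^4 = 16 assignments, step the completed generation 0 forward once under B3/S23, and compare with the target:
  (0,4)=_ (1,3)=_ (2,2)=_ (2,3)=_ -> step gives (2,1)='_' but target has 'X' -> reject
  (0,4)=_ (1,3)=_ (2,2)=_ (2,3)=X -> step gives (2,1)='_' but target has 'X' -> reject
  (0,4)=_ (1,3)=_ (2,2)=X (2,3)=_ -> step reproduces the target at every cell -> ACCEPT
  (0,4)=_ (1,3)=_ (2,2)=X (2,3)=X -> step gives (1,2)='X' but target has '_' -> reject
  (0,4)=_ (1,3)=X (2,2)=_ (2,3)=_ -> step gives (2,1)='_' but target has 'X' -> reject
  (0,4)=_ (1,3)=X (2,2)=_ (2,3)=X -> step gives (1,2)='X' but target has '_' -> reject
  (0,4)=_ (1,3)=X (2,2)=X (2,3)=_ -> step gives (1,2)='X' but target has '_' -> reject
  (0,4)=_ (1,3)=X (2,2)=X (2,3)=X -> step gives (1,2)='X' but target has '_' -> reject
  (0,4)=X (1,3)=_ (2,2)=_ (2,3)=_ -> step gives (2,1)='_' but target has 'X' -> reject
  (0,4)=X (1,3)=_ (2,2)=_ (2,3)=X -> step gives (1,3)='X' but target has '_' -> reject
  (0,4)=X (1,3)=_ (2,2)=X (2,3)=_ -> step gives (1,3)='X' but target has '_' -> reject
  (0,4)=X (1,3)=_ (2,2)=X (2,3)=X -> step gives (1,2)='X' but target has '_' -> reject
  (0,4)=X (1,3)=X (2,2)=_ (2,3)=_ -> step gives (0,3)='X' but target has '_' -> reject
  (0,4)=X (1,3)=X (2,2)=_ (2,3)=X -> step gives (0,3)='X' but target has '_' -> reject
  (0,4)=X (1,3)=X (2,2)=X (2,3)=_ -> step gives (0,3)='X' but target has '_' -> reject
  (0,4)=X (1,3)=X (2,2)=X (2,3)=X -> step gives (0,3)='X' but target has '_' -> reject
Unique solution: (0,4)=dead, (1,3)=dead, (2,2)=live, (2,3)=dead.
Check: live-neighbor counts of every cell in the completed generation 0:
01110
02120
03230
02131
01120
00011
Applying B3/S23 to generation 0 with these counts gives:
_____
_____
_XXX_
___X_
_____
_____
which matches the target exactly.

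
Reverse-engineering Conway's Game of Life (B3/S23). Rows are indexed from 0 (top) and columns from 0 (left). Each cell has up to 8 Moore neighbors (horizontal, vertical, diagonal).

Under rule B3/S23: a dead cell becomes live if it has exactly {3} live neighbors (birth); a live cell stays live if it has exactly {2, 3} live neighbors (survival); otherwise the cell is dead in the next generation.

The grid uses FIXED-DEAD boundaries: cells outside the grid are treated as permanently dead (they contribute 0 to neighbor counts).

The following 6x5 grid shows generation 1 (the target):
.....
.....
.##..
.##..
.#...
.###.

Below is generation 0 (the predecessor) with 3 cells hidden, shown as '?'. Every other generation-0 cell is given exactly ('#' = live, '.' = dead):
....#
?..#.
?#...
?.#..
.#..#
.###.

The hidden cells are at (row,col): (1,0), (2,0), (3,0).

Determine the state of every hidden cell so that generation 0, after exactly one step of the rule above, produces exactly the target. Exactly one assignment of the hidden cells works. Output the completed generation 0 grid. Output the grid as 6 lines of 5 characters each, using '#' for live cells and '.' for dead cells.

Hidden generation-0 cells (in order): (1,0), (2,0), (3,0).
A hidden cell only influences target cells in its own 3x3 neighborhood. Try each of the 2^3 = 8 assignments, step the completed generation 0 forward once under B3/S23, and compare with the target:
  (1,0)=. (2,0)=. (3,0)=. -> step gives (2,1)='.' but target has '#' -> reject
  (1,0)=. (2,0)=. (3,0)=# -> step gives (3,0)='#' but target has '.' -> reject
  (1,0)=. (2,0)=# (3,0)=. -> step gives (3,0)='#' but target has '.' -> reject
  (1,0)=. (2,0)=# (3,0)=# -> step gives (2,0)='#' but target has '.' -> reject
  (1,0)=# (2,0)=. (3,0)=. -> step reproduces the target at every cell -> ACCEPT
  (1,0)=# (2,0)=. (3,0)=# -> step gives (2,0)='#' but target has '.' -> reject
  (1,0)=# (2,0)=# (3,0)=. -> step gives (1,0)='#' but target has '.' -> reject
  (1,0)=# (2,0)=# (3,0)=# -> step gives (1,0)='#' but target has '.' -> reject
Unique solution: (1,0)=live, (2,0)=dead, (3,0)=dead.
Check: live-neighbor counts of every cell in the completed generation 0:
11121
12212
22321
23221
23541
22322
Applying B3/S23 to generation 0 with these counts gives:
.....
.....
.##..
.##..
.#...
.###.
which matches the target exactly.

Answer: ....#
#..#.
.#...
..#..
.#..#
.###.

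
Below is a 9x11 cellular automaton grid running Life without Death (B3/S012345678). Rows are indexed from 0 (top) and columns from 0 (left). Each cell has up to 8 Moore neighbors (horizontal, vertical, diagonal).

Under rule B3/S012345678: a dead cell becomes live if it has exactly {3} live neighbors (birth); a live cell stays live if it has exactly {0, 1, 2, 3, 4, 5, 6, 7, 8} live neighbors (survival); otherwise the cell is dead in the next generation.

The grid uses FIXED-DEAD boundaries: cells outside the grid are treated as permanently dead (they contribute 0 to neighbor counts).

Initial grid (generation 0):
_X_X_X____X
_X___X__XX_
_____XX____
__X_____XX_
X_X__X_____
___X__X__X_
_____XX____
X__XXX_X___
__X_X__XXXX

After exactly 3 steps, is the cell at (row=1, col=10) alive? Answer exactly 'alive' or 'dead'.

Answer: alive

Derivation:
Simulating step by step:
Generation 0 (given above): 32 live cells
Generation 1: 50 live cells
_XXXXX___XX
_XX__X__XX_
_____XXX___
_XX__XX_XX_
XXXX_X__XX_
___XX_X__X_
___X_XXX___
X__XXX_X_X_
__X_XXXXXXX
Generation 2: 61 live cells
_XXXXX__XXX
_XX__X_XXXX
____XXXX___
XXXX_XX_XX_
XXXX_X__XXX
_X_XX_X__X_
__XX_XXX___
X_XXXX_X_XX
__X_XXXXXXX
Generation 3: 71 live cells
_XXXXXXXXXX
_XX__X_XXXX
X___XXXX__X
XXXX_XX_XXX
XXXX_X__XXX
XX_XX_X__XX
__XX_XXX_XX
X_XXXX_X_XX
_XX_XXXXXXX

Cell (1,10) at generation 3: 1 -> alive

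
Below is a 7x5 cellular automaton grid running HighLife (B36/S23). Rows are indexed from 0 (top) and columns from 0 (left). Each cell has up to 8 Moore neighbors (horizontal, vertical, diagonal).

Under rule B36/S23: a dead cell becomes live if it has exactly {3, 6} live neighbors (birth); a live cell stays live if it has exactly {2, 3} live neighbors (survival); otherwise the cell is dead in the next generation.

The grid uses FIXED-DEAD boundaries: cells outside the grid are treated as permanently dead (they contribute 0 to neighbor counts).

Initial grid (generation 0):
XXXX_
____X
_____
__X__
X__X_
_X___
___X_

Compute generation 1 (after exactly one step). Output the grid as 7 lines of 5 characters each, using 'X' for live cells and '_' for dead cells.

Answer: _XXX_
_XXX_
_____
_____
_XX__
__X__
_____

Derivation:
Simulating step by step:
Generation 0 (given above): 10 live cells
Generation 1: 9 live cells
(generation 1 grid is the final answer)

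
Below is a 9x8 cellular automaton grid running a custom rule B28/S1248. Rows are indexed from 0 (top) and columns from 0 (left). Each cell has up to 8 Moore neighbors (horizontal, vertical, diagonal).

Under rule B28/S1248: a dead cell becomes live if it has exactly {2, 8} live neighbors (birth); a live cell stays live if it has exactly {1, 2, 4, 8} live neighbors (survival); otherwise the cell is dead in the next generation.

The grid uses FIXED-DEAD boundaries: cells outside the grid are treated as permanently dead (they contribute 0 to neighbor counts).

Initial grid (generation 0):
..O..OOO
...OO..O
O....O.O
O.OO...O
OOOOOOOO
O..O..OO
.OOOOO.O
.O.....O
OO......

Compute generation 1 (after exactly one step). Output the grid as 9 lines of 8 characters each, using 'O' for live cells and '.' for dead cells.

Answer: ..O..O.O
.OOO....
O....O.O
..OO....
....O..O
.......O
..O..O..
.O...O.O
OOO.....

Derivation:
Simulating step by step:
Generation 0 (given above): 36 live cells
Generation 1: 22 live cells
(generation 1 grid is the final answer)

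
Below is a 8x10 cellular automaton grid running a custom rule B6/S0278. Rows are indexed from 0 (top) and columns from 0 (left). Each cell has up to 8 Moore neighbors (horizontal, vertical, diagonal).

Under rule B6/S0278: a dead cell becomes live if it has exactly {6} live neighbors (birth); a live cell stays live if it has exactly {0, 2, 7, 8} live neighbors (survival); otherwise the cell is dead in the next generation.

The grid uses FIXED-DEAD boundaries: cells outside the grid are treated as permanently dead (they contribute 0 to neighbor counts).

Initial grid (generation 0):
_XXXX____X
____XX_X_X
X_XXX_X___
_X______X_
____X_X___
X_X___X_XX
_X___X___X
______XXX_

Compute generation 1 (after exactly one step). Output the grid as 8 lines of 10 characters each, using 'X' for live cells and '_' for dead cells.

Answer: __X_______
__________
__X___X___
_X______X_
____X_____
______X_XX
_X___X____
______XXX_

Derivation:
Simulating step by step:
Generation 0 (given above): 29 live cells
Generation 1: 14 live cells
(generation 1 grid is the final answer)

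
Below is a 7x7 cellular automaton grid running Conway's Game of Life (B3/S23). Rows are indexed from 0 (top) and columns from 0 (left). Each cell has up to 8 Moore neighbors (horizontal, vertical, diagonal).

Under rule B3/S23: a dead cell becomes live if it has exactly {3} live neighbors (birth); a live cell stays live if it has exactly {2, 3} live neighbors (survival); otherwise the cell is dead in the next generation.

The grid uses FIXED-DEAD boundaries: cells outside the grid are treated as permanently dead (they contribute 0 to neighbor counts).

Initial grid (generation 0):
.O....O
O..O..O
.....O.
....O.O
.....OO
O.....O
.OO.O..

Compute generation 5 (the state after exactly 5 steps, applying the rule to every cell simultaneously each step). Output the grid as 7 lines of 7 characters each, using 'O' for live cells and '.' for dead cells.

Answer: .......
.......
...OOO.
.......
.......
.......
.......

Derivation:
Simulating step by step:
Generation 0 (given above): 15 live cells
Generation 1: 11 live cells
.......
.....OO
....OOO
....O.O
......O
.O....O
.O.....
Generation 2: 6 live cells
.......
....O.O
....O..
....O.O
......O
.......
.......
Generation 3: 4 live cells
.......
.....O.
...OO..
.......
.....O.
.......
.......
Generation 4: 3 live cells
.......
....O..
....O..
....O..
.......
.......
.......
Generation 5: 3 live cells
(generation 5 grid is the final answer)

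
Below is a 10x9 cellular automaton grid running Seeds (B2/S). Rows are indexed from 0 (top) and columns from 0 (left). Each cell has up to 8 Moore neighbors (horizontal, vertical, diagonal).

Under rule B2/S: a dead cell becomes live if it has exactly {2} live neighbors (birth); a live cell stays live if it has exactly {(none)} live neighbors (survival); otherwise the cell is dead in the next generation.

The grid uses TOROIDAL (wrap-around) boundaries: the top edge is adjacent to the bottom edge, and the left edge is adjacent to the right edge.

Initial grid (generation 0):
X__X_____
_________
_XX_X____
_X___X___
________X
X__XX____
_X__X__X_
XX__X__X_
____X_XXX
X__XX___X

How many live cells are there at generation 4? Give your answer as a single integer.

Answer: 18

Derivation:
Simulating step by step:
Generation 0 (given above): 26 live cells
Generation 1: 23 live cells
_XX______
X___X____
X__X_X___
___XX____
_XXX_X___
_XX__X_X_
______X__
__X______
__X______
_XX___X__
Generation 2: 16 live cells
_____X___
_____X__X
_XX_____X
X_____X__
X________
X________
___X_X_X_
_X_X_____
_________
X________
Generation 3: 24 live cells
X___X_X_X
_XX_X_XX_
_____XX__
__X____X_
_________
_X__X_X__
XX____X_X
______X__
XXX______
_________
Generation 4: 18 live cells
__X______
_________
____X___X
_____X___
_XXX_XXX_
__X_____X
__X______
_____X___
_________
__XX_X_X_
Population at generation 4: 18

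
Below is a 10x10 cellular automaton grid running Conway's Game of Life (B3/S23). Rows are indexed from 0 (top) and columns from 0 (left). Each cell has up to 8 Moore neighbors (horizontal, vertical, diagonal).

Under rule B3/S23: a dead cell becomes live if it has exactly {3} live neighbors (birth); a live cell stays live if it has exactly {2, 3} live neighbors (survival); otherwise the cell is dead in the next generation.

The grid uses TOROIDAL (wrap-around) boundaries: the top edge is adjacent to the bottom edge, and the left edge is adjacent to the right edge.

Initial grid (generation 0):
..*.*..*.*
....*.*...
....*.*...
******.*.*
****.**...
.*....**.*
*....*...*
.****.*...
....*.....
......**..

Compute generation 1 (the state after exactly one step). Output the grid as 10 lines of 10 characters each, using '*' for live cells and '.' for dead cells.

Simulating step by step:
Generation 0 (given above): 37 live cells
Generation 1: 37 live cells
(generation 1 grid is the final answer)

Answer: ...*...**.
....*.**..
***...**..
.......*.*
..........
....*..***
...***.***
*****.....
..*.*.**..
...*.****.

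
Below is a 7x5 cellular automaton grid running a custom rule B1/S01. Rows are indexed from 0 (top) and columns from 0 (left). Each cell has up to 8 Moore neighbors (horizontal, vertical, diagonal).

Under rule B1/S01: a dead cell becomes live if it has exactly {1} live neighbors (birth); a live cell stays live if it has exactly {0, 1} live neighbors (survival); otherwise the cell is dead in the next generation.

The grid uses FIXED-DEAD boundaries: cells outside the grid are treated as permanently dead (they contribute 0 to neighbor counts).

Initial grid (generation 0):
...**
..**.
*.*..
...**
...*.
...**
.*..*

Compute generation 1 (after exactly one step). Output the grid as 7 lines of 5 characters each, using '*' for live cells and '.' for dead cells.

Simulating step by step:
Generation 0 (given above): 13 live cells
Generation 1: 8 live cells
(generation 1 grid is the final answer)

Answer: .*...
*....
*....
*....
.....
**...
**...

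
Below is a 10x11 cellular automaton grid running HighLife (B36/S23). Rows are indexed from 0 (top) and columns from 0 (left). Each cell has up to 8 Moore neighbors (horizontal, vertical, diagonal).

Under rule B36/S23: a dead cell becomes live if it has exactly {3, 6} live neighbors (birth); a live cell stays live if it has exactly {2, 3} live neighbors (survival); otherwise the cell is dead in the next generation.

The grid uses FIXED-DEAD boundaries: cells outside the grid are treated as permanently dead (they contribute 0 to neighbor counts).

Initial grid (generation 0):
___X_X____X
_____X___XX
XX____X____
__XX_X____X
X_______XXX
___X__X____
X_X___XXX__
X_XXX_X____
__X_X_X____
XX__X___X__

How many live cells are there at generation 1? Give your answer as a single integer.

Simulating step by step:
Generation 0 (given above): 36 live cells
Generation 1: 39 live cells
____X____XX
____XXX__XX
_XX_XXX__XX
X_X_______X
__XXX____XX
_X____X____
__X_X_X____
__X_X_X____
X_XXX__X___
_X_X_X_____
Population at generation 1: 39

Answer: 39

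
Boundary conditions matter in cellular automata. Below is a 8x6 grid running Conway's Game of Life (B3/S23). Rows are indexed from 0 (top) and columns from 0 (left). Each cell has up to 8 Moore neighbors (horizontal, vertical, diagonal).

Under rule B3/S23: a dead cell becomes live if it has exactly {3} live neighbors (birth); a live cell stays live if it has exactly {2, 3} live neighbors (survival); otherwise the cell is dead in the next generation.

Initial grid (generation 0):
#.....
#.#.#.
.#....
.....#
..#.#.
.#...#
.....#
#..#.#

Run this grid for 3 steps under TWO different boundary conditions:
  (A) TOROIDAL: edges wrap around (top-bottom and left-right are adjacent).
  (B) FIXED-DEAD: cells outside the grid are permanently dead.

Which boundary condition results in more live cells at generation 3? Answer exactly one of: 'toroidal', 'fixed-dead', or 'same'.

Under TOROIDAL boundary, generation 3:
..#...
#.#...
#.....
.#..#.
.....#
......
......
..#...
Population = 8

Under FIXED-DEAD boundary, generation 3:
......
......
......
......
......
....##
......
......
Population = 2

Comparison: toroidal=8, fixed-dead=2 -> toroidal

Answer: toroidal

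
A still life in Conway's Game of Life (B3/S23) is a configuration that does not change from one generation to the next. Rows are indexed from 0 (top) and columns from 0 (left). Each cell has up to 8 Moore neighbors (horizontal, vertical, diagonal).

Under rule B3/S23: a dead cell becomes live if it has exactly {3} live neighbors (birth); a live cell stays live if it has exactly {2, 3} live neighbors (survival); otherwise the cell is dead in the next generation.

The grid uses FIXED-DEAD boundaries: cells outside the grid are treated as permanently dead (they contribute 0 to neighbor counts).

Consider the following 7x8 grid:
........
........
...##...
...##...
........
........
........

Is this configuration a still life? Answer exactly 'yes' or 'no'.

Answer: yes

Derivation:
Compute generation 1 and compare to generation 0 (given above):
Generation 1:
........
........
...##...
...##...
........
........
........
The grids are IDENTICAL -> still life.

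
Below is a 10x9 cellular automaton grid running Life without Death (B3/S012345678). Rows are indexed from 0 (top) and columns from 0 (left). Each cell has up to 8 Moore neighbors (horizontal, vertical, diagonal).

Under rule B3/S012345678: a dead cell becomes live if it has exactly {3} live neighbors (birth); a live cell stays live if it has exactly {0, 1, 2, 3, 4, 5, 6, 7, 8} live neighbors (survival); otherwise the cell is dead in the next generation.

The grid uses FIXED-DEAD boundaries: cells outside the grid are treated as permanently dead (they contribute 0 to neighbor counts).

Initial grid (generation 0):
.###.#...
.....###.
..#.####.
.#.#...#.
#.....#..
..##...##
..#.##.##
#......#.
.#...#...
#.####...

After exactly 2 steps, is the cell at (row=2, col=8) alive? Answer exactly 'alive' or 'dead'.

Simulating step by step:
Generation 0 (given above): 35 live cells
Generation 1: 57 live cells
.#####...
.#...###.
..#######
.####..#.
##.#..#.#
.#####.##
.##.##.##
##..##.##
####.##..
######...
Generation 2: 61 live cells
.#####...
.#...####
..#######
#####..#.
##.#..#.#
.#####.##
.##.##.##
##..##.##
####.###.
#######..

Cell (2,8) at generation 2: 1 -> alive

Answer: alive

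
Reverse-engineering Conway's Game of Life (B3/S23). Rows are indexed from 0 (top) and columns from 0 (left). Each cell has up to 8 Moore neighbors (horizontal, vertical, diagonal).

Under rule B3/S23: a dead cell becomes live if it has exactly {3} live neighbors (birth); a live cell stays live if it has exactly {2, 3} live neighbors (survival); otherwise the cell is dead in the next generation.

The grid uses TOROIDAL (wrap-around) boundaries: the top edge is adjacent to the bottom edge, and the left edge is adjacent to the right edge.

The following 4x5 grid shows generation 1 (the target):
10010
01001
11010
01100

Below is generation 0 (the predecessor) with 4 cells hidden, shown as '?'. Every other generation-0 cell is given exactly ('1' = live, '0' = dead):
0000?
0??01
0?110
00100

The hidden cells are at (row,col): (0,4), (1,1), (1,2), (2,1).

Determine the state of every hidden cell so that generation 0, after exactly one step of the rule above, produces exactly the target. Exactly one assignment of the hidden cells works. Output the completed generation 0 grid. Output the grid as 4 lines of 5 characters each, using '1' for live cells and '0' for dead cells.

Hidden generation-0 cells (in order): (0,4), (1,1), (1,2), (2,1).
A hidden cell only influences target cells in its own 3x3 neighborhood. Try each of the 2^4 = 16 assignments, step the completed generation 0 forward once under B3/S23, and compare with the target:
  (0,4)=0 (1,1)=0 (1,2)=0 (2,1)=0 -> step gives (0,0)='0' but target has '1' -> reject
  (0,4)=0 (1,1)=0 (1,2)=0 (2,1)=1 -> step gives (0,0)='0' but target has '1' -> reject
  (0,4)=0 (1,1)=0 (1,2)=1 (2,1)=0 -> step gives (0,0)='0' but target has '1' -> reject
  (0,4)=0 (1,1)=0 (1,2)=1 (2,1)=1 -> step gives (0,0)='0' but target has '1' -> reject
  (0,4)=0 (1,1)=1 (1,2)=0 (2,1)=0 -> step gives (0,0)='0' but target has '1' -> reject
  (0,4)=0 (1,1)=1 (1,2)=0 (2,1)=1 -> step gives (0,0)='0' but target has '1' -> reject
  (0,4)=0 (1,1)=1 (1,2)=1 (2,1)=0 -> step gives (0,0)='0' but target has '1' -> reject
  (0,4)=0 (1,1)=1 (1,2)=1 (2,1)=1 -> step gives (0,0)='0' but target has '1' -> reject
  (0,4)=1 (1,1)=0 (1,2)=0 (2,1)=0 -> step gives (0,0)='0' but target has '1' -> reject
  (0,4)=1 (1,1)=0 (1,2)=0 (2,1)=1 -> step gives (0,0)='0' but target has '1' -> reject
  (0,4)=1 (1,1)=0 (1,2)=1 (2,1)=0 -> step gives (0,0)='0' but target has '1' -> reject
  (0,4)=1 (1,1)=0 (1,2)=1 (2,1)=1 -> step gives (0,0)='0' but target has '1' -> reject
  (0,4)=1 (1,1)=1 (1,2)=0 (2,1)=0 -> step gives (1,0)='1' but target has '0' -> reject
  (0,4)=1 (1,1)=1 (1,2)=0 (2,1)=1 -> step reproduces the target at every cell -> ACCEPT
  (0,4)=1 (1,1)=1 (1,2)=1 (2,1)=0 -> step gives (0,1)='1' but target has '0' -> reject
  (0,4)=1 (1,1)=1 (1,2)=1 (2,1)=1 -> step gives (0,1)='1' but target has '0' -> reject
Unique solution: (0,4)=live, (1,1)=live, (1,2)=dead, (2,1)=live.
Check: live-neighbor counts of every cell in the completed generation 0:
32231
42442
33432
23342
Applying B3/S23 to generation 0 with these counts gives:
10010
01001
11010
01100
which matches the target exactly.

Answer: 00001
01001
01110
00100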